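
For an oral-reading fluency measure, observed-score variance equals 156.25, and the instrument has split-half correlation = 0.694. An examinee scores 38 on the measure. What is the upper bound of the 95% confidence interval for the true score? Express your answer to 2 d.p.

48.41

SD = √156.25 = 12.50000
Full-length reliability (Spearman-Brown) = 2(0.694)/(1+0.694) ≈ 0.81936
The standard error of measurement is 12.50000·√(1 − 0.81936) ≈ 12.50000·0.42501 ≈ 5.31268.
Half-width = 1.96·5.31268 ≈ 10.41286
Upper bound: 38 + 10.41286 = 48.41286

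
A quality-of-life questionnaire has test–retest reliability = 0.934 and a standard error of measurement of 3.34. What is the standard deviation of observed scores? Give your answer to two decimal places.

SD = SEM / √(1 − r) = 3.34 / √0.066 ≃ 3.34 / 0.257 ≃ 13.001

13.00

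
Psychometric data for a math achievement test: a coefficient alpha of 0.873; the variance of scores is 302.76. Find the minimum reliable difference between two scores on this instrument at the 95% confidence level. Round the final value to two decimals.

17.19

SD = √302.76 = 17.40000
SEM = 17.40000 × √(1 − 0.87300) = 17.40000 × √0.12700 ≈ 17.40000 × 0.35637 ≈ 6.20085
SE_diff = SEM × √2 ≈ 6.20085 × 1.41421 ≈ 8.76932
Minimum reliable difference = 1.96 × SE_diff ≈ 1.96 × 8.76932 ≈ 17.18787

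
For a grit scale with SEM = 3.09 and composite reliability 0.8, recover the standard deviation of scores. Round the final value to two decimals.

σ = SEM·(1 − r)^(−1/2) ≈ 3.09×2.236 ≈ 6.909

6.91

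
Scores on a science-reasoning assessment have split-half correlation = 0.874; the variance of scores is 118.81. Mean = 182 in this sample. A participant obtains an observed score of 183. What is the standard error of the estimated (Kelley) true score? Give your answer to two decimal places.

SD = √118.81 ≃ 10.900
Full-length reliability (Spearman-Brown) = 2(0.874)/(1+0.874) ≃ 0.933
SE_est = SD × √(r(1 − r)) = 10.900 × √0.063 ≃ 10.900 × 0.250 ≃ 2.730

2.73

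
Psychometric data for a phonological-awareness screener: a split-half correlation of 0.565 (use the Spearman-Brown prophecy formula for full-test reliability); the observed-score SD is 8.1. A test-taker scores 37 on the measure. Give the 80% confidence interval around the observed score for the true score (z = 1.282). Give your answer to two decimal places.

r_full = 2·0.565 / (1 + 0.565) ≈ 0.7220
SEM = 8.1000 · √(1 − 0.7220) = 8.1000 · √0.2780 ≈ 8.1000 · 0.5272 ≈ 4.2704
1.282 · SEM ≈ 5.4747
Interval: (31.5253, 42.4747)

[31.53, 42.47]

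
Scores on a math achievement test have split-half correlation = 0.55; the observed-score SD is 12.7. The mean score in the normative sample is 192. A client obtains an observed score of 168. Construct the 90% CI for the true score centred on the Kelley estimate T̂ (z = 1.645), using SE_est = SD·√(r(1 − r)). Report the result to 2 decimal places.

[165.48, 184.45]

r_full = 2·0.55 / (1 + 0.55) ≈ 0.70968
Estimated true score = 0.70968*168 + (1 − 0.70968)*192 ≈ 174.96774
SE_est = 12.70000*√(0.70968*0.29032) ≈ 5.76467
CI = 174.96774 ± 1.645 * 5.76467 → [165.48486, 184.45063]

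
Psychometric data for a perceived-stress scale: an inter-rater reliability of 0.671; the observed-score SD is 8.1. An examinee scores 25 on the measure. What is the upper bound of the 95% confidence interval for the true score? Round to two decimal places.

The standard error of measurement is 8.100·√(1 − 0.671) ≈ 8.100·0.574 ≈ 4.646.
1.96 · SEM ≈ 9.106
Upper bound: 25 + 9.106 = 34.106

34.11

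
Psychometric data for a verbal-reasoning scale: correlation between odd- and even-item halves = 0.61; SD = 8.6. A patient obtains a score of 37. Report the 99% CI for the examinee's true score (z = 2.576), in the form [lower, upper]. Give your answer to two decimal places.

Full-length reliability (Spearman-Brown) = 2(0.61)/(1+0.61) ≈ 0.7578
SEM = 8.6000 · √(1 − 0.7578) = 8.6000 · √0.2422 ≈ 8.6000 · 0.4922 ≈ 4.2327
Half-width = 2.576·4.2327 ≈ 10.9034
Interval: (26.0966, 47.9034)

[26.10, 47.90]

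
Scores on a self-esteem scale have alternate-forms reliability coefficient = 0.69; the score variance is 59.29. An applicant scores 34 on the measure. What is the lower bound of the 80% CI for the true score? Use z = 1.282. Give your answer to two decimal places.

SD = √59.29 = 7.70000
The standard error of measurement is 7.70000×√(1 − 0.69000) ≈ 7.70000×0.55678 ≈ 4.28718.
Margin = 1.282 × 4.28718 ≈ 5.49616
Lower bound: 34 − 5.49616 = 28.50384

28.50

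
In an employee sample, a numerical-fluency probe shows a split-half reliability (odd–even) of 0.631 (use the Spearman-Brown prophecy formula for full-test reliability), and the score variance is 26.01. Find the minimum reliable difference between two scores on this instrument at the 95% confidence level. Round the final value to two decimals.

6.72

SD = √26.01 = 5.100
Full-length reliability (Spearman-Brown) = 2(0.631)/(1+0.631) ≃ 0.774
SEM = 5.100*√(1 − 0.774) ≃ 2.426
Standard error of the difference = 2.426·√2 ≃ 3.431
Minimum reliable difference = 1.96 * SE_diff ≃ 1.96 * 3.431 ≃ 6.724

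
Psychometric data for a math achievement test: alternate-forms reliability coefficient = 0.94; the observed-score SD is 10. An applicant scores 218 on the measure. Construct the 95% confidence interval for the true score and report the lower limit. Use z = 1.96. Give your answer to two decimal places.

SEM = 10.00000*√(1 − 0.94000) ≈ 2.44949
1.96 * SEM ≈ 4.80100
Lower bound: 218 − 4.80100 = 213.19900

213.20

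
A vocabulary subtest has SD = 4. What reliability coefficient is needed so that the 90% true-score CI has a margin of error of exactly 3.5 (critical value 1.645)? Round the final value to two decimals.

SEM needed = half-width / z = 3.5/1.645 ≃ 2.1277
Required reliability = 1 − (SEM/SD)² = 1 − 0.2829 ≃ 0.7171

0.72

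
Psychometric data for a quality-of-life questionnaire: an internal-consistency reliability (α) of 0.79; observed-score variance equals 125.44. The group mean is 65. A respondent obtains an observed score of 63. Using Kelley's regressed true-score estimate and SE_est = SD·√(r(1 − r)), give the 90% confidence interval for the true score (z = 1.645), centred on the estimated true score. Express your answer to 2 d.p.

[55.92, 70.92]

σ = 125.44^(1/2) = 11.200
T̂ = r·X + (1 − r)·M = 0.790·63 + 0.210·65 = 49.770 + 13.650 ≈ 63.420
SE_est = SD · √(r(1 − r)) = 11.200 · √0.166 ≈ 11.200 · 0.407 ≈ 4.562
90% CI: 63.420 ± 7.504 ≈ (55.916, 70.924)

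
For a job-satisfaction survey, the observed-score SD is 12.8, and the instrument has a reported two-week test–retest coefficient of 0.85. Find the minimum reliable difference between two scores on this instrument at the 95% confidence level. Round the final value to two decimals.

13.74

The standard error of measurement is 12.800×√(1 − 0.850) ≃ 12.800×0.387 ≃ 4.957.
SE_diff = SEM × √2 ≃ 4.957 × 1.414 ≃ 7.011
Minimum reliable difference = 1.96 × SE_diff ≃ 1.96 × 7.011 ≃ 13.741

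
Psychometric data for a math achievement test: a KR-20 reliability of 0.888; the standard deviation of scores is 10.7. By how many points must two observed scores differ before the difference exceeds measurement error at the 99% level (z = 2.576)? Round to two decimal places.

SEM = 10.700·√(1 − 0.888) ≈ 3.581
Standard error of the difference = 3.581·√2 ≈ 5.064
Minimum reliable difference = 2.576 · SE_diff ≈ 2.576 · 5.064 ≈ 13.045

13.05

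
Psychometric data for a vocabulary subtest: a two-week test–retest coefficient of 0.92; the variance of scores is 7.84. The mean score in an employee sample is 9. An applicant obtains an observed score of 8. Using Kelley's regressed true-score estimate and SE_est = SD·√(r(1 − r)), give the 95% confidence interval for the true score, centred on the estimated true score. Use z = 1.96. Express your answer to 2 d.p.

SD = √7.84 ≈ 2.8000
T̂ = r·X + (1 − r)·M = 0.9200*8 + 0.0800*9 = 7.3600 + 0.7200 ≈ 8.0800
SE_est = SD * √(r(1 − r)) = 2.8000 * √0.0736 ≈ 2.8000 * 0.2713 ≈ 0.7596
95% CI: 8.0800 ± 1.4889 ≈ (6.5911, 9.5689)

[6.59, 9.57]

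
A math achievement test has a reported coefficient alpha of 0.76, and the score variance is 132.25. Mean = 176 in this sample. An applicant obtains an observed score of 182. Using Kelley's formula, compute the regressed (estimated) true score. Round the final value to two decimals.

180.56

Estimated true score = 0.76000×182 + (1 − 0.76000)×176 ≈ 180.56000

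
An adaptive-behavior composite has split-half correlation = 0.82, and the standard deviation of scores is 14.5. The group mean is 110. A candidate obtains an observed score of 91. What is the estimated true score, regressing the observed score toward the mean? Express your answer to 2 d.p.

92.88

Spearman-Brown: r = 2(0.82) / (1 + 0.82) = 1.6400 / 1.8200 ≈ 0.9011
T̂ = 0.9011(91) + 0.0989(110) ≈ 92.8791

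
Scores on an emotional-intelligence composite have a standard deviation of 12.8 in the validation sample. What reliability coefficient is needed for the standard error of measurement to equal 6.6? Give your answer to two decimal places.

Required reliability = 1 − (SEM/SD)² = 1 − 0.2659 ≈ 0.7341

0.73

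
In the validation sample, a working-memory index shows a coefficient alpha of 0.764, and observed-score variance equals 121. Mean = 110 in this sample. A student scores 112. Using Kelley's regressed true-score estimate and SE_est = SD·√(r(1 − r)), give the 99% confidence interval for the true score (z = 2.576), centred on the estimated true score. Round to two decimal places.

SD = √121 = 11.00000
T̂ = 0.76400(112) + 0.23600(110) ≃ 111.52800
SE_est = 11.00000·√[r(1 − r)] ≃ 4.67084
99% CI: 111.52800 ± 12.03209 ≃ (99.49591, 123.56009)

[99.50, 123.56]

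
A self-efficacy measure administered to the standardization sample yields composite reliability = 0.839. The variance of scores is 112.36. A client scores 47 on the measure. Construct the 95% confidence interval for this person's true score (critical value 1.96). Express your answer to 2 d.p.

σ = 112.36^(1/2) = 10.6000
The standard error of measurement is 10.6000×√(1 − 0.8390) ≃ 10.6000×0.4012 ≃ 4.2532.
Half-width = 1.96×4.2532 ≃ 8.3363
CI = 47 ± 8.3363 → [38.6637, 55.3363]

[38.66, 55.34]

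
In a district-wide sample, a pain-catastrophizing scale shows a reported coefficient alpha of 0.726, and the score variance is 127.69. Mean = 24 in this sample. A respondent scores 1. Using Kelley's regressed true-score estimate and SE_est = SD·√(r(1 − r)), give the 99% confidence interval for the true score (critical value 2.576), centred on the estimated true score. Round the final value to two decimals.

[-5.68, 20.28]

SD = √127.69 ≃ 11.30000
T̂ = r·X + (1 − r)·M = 0.72600×1 + 0.27400×24 = 0.72600 + 6.57600 ≃ 7.30200
SE_est = 11.30000·√[r(1 − r)] ≃ 5.03990
99% CI: 7.30200 ± 12.98279 ≃ (-5.68079, 20.28479)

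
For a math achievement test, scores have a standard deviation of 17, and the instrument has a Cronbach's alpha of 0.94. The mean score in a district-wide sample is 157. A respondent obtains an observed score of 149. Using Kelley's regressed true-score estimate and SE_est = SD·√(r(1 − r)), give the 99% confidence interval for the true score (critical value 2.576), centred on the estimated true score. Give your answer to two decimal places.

[139.08, 159.88]

T̂ = 0.94000(149) + 0.06000(157) ≃ 149.48000
SE_est = SD × √(r(1 − r)) = 17.00000 × √0.05640 ≃ 17.00000 × 0.23749 ≃ 4.03728
CI = 149.48000 ± 2.576 × 4.03728 → [139.07998, 159.88002]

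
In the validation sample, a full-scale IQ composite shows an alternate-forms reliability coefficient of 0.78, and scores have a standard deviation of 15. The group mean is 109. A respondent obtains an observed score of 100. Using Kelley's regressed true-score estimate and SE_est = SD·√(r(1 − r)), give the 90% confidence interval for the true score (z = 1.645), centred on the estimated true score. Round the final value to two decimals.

T̂ = 0.7800(100) + 0.2200(109) ≈ 101.9800
SE_est = SD * √(r(1 − r)) = 15.0000 * √0.1716 ≈ 15.0000 * 0.4142 ≈ 6.2137
90% CI: 101.9800 ± 10.2215 ≈ (91.7585, 112.2015)

[91.76, 112.20]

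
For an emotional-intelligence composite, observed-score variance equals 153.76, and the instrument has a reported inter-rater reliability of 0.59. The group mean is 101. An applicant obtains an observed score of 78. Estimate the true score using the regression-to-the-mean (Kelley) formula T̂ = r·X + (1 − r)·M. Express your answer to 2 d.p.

T̂ = r·X + (1 − r)·M = 0.59000*78 + 0.41000*101 = 46.02000 + 41.41000 ≈ 87.43000

87.43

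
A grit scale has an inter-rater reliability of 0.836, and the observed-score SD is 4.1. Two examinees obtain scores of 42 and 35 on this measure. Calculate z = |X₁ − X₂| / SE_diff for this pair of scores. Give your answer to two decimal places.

SEM = 4.1000*√(1 − 0.8360) ≃ 1.6604
Standard error of the difference = 1.6604·√2 ≃ 2.3481
z = |42 − 35| / 2.3481 = 7 / 2.3481 ≃ 2.9811

2.98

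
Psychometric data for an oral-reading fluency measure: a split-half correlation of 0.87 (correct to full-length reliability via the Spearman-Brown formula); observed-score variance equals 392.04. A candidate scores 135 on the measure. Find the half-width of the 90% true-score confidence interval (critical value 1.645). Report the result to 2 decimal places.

8.59

σ = 392.04^(1/2) = 19.80000
Full-length reliability (Spearman-Brown) = 2(0.87)/(1+0.87) ≈ 0.93048
The standard error of measurement is 19.80000×√(1 − 0.93048) ≈ 19.80000×0.26366 ≈ 5.22055.
1.645 × SEM ≈ 8.58780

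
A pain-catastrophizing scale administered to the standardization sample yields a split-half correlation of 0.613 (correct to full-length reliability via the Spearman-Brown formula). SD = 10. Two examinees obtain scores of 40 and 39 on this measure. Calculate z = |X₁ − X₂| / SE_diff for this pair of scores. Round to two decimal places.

0.14

Spearman-Brown: r = 2(0.613) / (1 + 0.613) = 1.226 / 1.613 ≃ 0.760
SEM = 10.000×√(1 − 0.760) ≃ 4.898
SE_diff = √2 × SEM ≃ 6.927
z = |40 − 39| / 6.927 = 1 / 6.927 ≃ 0.144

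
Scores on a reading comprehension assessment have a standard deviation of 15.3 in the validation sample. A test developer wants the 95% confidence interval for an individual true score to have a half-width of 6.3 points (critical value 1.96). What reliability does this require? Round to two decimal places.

SEM needed = half-width / z = 6.3/1.96 ≈ 3.214
r = 1 − (3.214/15.3)² ≈ 1 − 0.044 ≈ 0.956

0.96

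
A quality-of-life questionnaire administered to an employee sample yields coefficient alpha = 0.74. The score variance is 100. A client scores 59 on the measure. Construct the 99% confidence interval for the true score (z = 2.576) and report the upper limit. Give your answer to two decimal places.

72.14

σ = 100^(1/2) = 10.0000
SEM = 10.0000×√(1 − 0.7400) ≃ 5.0990
2.576 × SEM ≃ 13.1351
Upper bound: 59 + 13.1351 = 72.1351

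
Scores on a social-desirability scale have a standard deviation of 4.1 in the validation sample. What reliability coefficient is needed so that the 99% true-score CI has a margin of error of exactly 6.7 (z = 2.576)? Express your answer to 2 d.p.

SEM needed = half-width / z = 6.7/2.576 ≈ 2.6009
r = 1 − (SEM / SD)² = 1 − (2.6009 / 4.1)² ≈ 1 − 0.4024 ≈ 0.5976

0.60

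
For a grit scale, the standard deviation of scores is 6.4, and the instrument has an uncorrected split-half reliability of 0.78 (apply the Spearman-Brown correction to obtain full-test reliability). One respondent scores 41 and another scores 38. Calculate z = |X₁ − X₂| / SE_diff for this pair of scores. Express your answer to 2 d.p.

0.94

Spearman-Brown: r = 2(0.78) / (1 + 0.78) = 1.5600 / 1.7800 ≈ 0.8764
SEM = 6.4000*√(1 − 0.8764) ≈ 2.2500
SE_diff = SEM * √2 ≈ 2.2500 * 1.4142 ≈ 3.1820
z = 3 / 3.1820 ≈ 0.9428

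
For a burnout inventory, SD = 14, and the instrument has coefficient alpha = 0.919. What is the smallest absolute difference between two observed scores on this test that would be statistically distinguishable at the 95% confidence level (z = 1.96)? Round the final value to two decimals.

SEM = 14.000 · √(1 − 0.919) = 14.000 · √0.081 ≈ 14.000 · 0.285 ≈ 3.984
Standard error of the difference = 3.984·√2 ≈ 5.635
Minimum reliable difference = 1.96 · SE_diff ≈ 1.96 · 5.635 ≈ 11.044

11.04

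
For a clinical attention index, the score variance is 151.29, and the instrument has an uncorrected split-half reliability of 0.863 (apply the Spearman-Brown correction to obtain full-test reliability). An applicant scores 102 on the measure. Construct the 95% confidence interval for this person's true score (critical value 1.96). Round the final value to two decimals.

SD = √151.29 ≈ 12.3000
Spearman-Brown: r = 2(0.863) / (1 + 0.863) = 1.7260 / 1.8630 ≈ 0.9265
SEM = 12.3000×√(1 − 0.9265) ≈ 3.3355
Half-width = 1.96×3.3355 ≈ 6.5376
CI = 102 ± 6.5376 → [95.4624, 108.5376]

[95.46, 108.54]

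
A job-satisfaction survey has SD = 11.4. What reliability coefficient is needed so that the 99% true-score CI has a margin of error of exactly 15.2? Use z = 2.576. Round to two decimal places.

0.73

Required SEM = 15.2 / 2.576 ≃ 5.90062
r = 1 − (5.90062/11.4)² ≃ 1 − 0.26791 ≃ 0.73209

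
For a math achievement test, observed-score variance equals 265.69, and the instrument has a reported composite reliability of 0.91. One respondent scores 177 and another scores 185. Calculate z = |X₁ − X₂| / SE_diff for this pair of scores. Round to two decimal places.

SD = √265.69 = 16.300
SEM = 16.300*√(1 − 0.910) ≈ 4.890
SE_diff = √2 * SEM ≈ 6.916
z = 8 / 6.916 ≈ 1.157

1.16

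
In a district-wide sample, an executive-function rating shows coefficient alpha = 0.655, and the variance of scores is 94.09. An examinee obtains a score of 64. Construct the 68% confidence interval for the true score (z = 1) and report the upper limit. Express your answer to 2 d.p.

SD = √94.09 ≈ 9.7000
SEM = 9.7000×√(1 − 0.6550) ≈ 5.6975
Margin = 1 × 5.6975 ≈ 5.6975
Upper limit = 64 + 5.6975 ≈ 69.6975

69.70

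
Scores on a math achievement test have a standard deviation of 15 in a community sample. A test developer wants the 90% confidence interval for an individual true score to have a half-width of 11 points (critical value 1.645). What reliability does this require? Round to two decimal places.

0.80

SEM needed = half-width / z = 11/1.645 ≃ 6.687
r = 1 − (SEM / SD)² = 1 − (6.687 / 15)² ≃ 1 − 0.199 ≃ 0.801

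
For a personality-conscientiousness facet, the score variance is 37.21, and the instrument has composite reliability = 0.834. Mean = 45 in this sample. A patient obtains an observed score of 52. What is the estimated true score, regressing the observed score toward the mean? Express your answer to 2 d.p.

50.84

T̂ = 0.8340(52) + 0.1660(45) ≈ 50.8380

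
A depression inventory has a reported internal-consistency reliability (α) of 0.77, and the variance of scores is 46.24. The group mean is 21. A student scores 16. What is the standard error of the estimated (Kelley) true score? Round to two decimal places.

SD = √46.24 ≈ 6.800
SE_est = 6.800·√[r(1 − r)] ≈ 2.862

2.86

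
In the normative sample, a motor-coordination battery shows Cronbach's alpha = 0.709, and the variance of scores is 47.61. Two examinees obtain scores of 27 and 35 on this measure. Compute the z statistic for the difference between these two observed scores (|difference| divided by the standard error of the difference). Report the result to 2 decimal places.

σ = 47.61^(1/2) = 6.90000
SEM = 6.90000*√(1 − 0.70900) ≃ 3.72216
SE_diff = SEM * √2 ≃ 3.72216 * 1.41421 ≃ 5.26394
z = 8 / 5.26394 ≃ 1.51978

1.52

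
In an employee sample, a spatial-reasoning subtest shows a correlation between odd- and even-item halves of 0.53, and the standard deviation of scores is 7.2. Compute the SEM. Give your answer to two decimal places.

r_full = 2·0.53 / (1 + 0.53) ≈ 0.6928
The standard error of measurement is 7.2000*√(1 − 0.6928) ≈ 7.2000*0.5542 ≈ 3.9906.

3.99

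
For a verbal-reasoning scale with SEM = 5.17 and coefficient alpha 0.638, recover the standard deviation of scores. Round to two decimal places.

SD = SEM / √(1 − r) = 5.17 / √0.3620 ≈ 5.17 / 0.6017 ≈ 8.5928

8.59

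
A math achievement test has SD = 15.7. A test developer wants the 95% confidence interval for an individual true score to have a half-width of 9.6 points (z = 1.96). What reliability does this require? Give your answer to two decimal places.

0.90

Required SEM = 9.6 / 1.96 ≈ 4.8980
r = 1 − (4.8980/15.7)² ≈ 1 − 0.0973 ≈ 0.9027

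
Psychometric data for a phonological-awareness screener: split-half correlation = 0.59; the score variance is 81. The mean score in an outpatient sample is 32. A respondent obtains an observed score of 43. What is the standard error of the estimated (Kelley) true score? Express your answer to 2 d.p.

σ = 81^(1/2) = 9.0000
r_full = 2·0.59 / (1 + 0.59) ≃ 0.7421
SE_est = SD * √(r(1 − r)) = 9.0000 * √0.1914 ≃ 9.0000 * 0.4375 ≃ 3.9371

3.94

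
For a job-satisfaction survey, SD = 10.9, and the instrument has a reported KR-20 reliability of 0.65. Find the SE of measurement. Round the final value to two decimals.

SEM = 10.900×√(1 − 0.650) ≈ 6.449

6.45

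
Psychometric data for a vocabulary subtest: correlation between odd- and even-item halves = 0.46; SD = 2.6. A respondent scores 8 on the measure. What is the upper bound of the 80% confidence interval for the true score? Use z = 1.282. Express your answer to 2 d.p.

r_full = 2·0.46 / (1 + 0.46) ≈ 0.630
SEM = 2.600×√(1 − 0.630) ≈ 1.581
Half-width = 1.282×1.581 ≈ 2.027
Upper limit = 8 + 2.027 ≈ 10.027

10.03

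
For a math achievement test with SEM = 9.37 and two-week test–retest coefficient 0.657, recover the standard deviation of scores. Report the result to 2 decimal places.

16.00

SD = SEM / √(1 − r) = 9.37 / √0.343 ≃ 9.37 / 0.586 ≃ 15.999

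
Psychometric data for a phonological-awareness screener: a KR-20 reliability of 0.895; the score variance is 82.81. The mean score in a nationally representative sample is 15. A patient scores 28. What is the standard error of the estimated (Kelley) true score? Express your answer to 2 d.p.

2.79

SD = √82.81 ≈ 9.100
SE_est = 9.100·√(0.895·0.105) ≈ 2.790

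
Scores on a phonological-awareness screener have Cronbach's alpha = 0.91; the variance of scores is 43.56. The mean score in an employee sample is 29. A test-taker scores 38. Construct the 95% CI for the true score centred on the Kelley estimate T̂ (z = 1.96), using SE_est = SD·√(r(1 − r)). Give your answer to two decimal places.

SD = √43.56 = 6.60000
T̂ = 0.91000(38) + 0.09000(29) ≈ 37.19000
SE_est = 6.60000*√(0.91000*0.09000) ≈ 1.88880
95% CI: 37.19000 ± 3.70205 ≈ (33.48795, 40.89205)

[33.49, 40.89]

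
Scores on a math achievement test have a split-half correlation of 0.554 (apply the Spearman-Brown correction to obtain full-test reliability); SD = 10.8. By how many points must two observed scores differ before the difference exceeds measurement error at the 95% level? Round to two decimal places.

16.04

Spearman-Brown: r = 2(0.554) / (1 + 0.554) = 1.1080 / 1.5540 ≈ 0.7130
SEM = 10.8000·√(1 − 0.7130) ≈ 5.7858
SE_diff = √2 · SEM ≈ 8.1824
Minimum reliable difference = 1.96 · SE_diff ≈ 1.96 · 8.1824 ≈ 16.0375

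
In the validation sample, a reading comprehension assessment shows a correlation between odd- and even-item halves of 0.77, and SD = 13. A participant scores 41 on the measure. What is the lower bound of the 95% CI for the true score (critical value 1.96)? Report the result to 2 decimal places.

r_full = 2·0.77 / (1 + 0.77) ≈ 0.87006
The standard error of measurement is 13.00000·√(1 − 0.87006) ≈ 13.00000·0.36048 ≈ 4.68620.
Half-width = 1.96·4.68620 ≈ 9.18495
Lower bound: 41 − 9.18495 = 31.81505

31.82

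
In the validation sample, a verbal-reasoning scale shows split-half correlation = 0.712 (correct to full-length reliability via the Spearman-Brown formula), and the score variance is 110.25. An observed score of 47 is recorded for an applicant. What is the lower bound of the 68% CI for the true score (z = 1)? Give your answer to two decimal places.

42.69

SD = √110.25 = 10.5000
r_full = 2·0.712 / (1 + 0.712) ≈ 0.8318
SEM = 10.5000*√(1 − 0.8318) ≈ 4.3066
Margin = 1 * 4.3066 ≈ 4.3066
Lower bound: 47 − 4.3066 = 42.6934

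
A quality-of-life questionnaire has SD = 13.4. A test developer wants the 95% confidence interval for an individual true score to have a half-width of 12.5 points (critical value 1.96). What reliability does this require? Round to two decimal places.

0.77

Required SEM = 12.5 / 1.96 ≈ 6.3776
Required reliability = 1 − (SEM/SD)² = 1 − 0.2265 ≈ 0.7735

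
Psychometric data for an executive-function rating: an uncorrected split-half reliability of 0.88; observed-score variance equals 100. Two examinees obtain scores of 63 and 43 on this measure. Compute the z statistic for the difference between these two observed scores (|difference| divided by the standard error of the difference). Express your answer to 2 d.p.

5.60

SD = √100 ≈ 10.00000
Full-length reliability (Spearman-Brown) = 2(0.88)/(1+0.88) ≈ 0.93617
SEM = 10.00000 · √(1 − 0.93617) = 10.00000 · √0.06383 ≈ 10.00000 · 0.25265 ≈ 2.52646
Standard error of the difference = 2.52646·√2 ≈ 3.57295
z = 20 / 3.57295 ≈ 5.59762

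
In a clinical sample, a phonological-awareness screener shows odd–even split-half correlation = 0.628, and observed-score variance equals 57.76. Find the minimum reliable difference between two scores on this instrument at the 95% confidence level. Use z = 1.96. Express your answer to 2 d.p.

SD = √57.76 = 7.600
Full-length reliability (Spearman-Brown) = 2(0.628)/(1+0.628) ≈ 0.771
SEM = 7.600*√(1 − 0.771) ≈ 3.633
Standard error of the difference = 3.633·√2 ≈ 5.138
Minimum reliable difference = 1.96 * SE_diff ≈ 1.96 * 5.138 ≈ 10.070

10.07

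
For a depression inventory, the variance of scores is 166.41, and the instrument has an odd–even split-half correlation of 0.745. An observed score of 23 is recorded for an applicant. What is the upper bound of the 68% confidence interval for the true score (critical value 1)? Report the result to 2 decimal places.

σ = 166.41^(1/2) = 12.9000
Spearman-Brown: r = 2(0.745) / (1 + 0.745) = 1.4900 / 1.7450 ≈ 0.8539
SEM = 12.9000×√(1 − 0.8539) ≈ 4.9313
1 × SEM ≈ 4.9313
Upper limit = 23 + 4.9313 ≈ 27.9313

27.93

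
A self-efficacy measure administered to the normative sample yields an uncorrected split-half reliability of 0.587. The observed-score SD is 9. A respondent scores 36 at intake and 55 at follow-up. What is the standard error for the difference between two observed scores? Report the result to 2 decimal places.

6.49

Spearman-Brown: r = 2(0.587) / (1 + 0.587) = 1.1740 / 1.5870 ≈ 0.7398
SEM = 9.0000 × √(1 − 0.7398) = 9.0000 × √0.2602 ≈ 9.0000 × 0.5101 ≈ 4.5912
Standard error of the difference = 4.5912·√2 ≈ 6.4930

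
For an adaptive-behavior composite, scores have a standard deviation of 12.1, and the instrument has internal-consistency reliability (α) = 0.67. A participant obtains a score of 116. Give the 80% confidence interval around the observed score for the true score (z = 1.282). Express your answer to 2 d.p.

[107.09, 124.91]

SEM = 12.10000·√(1 − 0.67000) ≈ 6.95092
Margin = 1.282 · 6.95092 ≈ 8.91108
Interval: (107.08892, 124.91108)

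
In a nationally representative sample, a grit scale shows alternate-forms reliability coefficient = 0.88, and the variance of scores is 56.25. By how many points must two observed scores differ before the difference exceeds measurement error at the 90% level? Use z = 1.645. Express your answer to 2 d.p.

6.04

SD = √56.25 = 7.500
The standard error of measurement is 7.500·√(1 − 0.880) ≈ 7.500·0.346 ≈ 2.598.
SE_diff = SEM · √2 ≈ 2.598 · 1.414 ≈ 3.674
Minimum reliable difference = 1.645 · SE_diff ≈ 1.645 · 3.674 ≈ 6.044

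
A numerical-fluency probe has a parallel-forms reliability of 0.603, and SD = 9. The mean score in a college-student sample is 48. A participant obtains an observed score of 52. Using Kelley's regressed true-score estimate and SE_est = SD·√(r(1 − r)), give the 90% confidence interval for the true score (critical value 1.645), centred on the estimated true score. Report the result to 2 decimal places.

T̂ = 0.6030(52) + 0.3970(48) ≈ 50.4120
SE_est = 9.0000·√[r(1 − r)] ≈ 4.4035
90% CI: 50.4120 ± 7.2437 ≈ (43.1683, 57.6557)

[43.17, 57.66]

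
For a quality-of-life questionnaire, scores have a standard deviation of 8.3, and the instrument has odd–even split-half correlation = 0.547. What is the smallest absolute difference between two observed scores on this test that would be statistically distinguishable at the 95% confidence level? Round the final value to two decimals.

12.45

r_full = 2·0.547 / (1 + 0.547) ≈ 0.7072
SEM = 8.3000 × √(1 − 0.7072) = 8.3000 × √0.2928 ≈ 8.3000 × 0.5411 ≈ 4.4914
Standard error of the difference = 4.4914·√2 ≈ 6.3518
Smallest detectable difference = 1.96×6.3518 ≈ 12.4495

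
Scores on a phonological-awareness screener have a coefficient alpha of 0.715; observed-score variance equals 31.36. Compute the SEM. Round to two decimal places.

SD = √31.36 = 5.6000
SEM = 5.6000 · √(1 − 0.7150) = 5.6000 · √0.2850 ≃ 5.6000 · 0.5339 ≃ 2.9896

2.99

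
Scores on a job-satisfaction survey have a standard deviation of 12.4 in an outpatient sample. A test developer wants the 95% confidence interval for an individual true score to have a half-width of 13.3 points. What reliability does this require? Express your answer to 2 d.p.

SEM needed = half-width / z = 13.3/1.96 ≈ 6.786
r = 1 − (6.786/12.4)² ≈ 1 − 0.299 ≈ 0.701

0.70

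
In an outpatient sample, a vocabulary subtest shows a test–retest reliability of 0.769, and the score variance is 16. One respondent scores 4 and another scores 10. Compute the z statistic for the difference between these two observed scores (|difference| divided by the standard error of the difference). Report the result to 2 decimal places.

2.21

σ = 16^(1/2) = 4.0000
SEM = 4.0000·√(1 − 0.7690) ≃ 1.9225
SE_diff = SEM · √2 ≃ 1.9225 · 1.4142 ≃ 2.7188
z = |4 − 10| / 2.7188 = 6 / 2.7188 ≃ 2.2068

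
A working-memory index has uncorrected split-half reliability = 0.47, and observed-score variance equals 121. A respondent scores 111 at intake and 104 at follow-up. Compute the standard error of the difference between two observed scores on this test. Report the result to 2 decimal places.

σ = 121^(1/2) = 11.0000
r_full = 2·0.47 / (1 + 0.47) ≈ 0.6395
The standard error of measurement is 11.0000×√(1 − 0.6395) ≈ 11.0000×0.6005 ≈ 6.6050.
SE_diff = √2 × SEM ≈ 9.3409

9.34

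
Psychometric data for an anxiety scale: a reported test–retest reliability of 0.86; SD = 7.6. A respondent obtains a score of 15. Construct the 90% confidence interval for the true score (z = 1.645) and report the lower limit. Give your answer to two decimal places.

10.32

SEM = 7.6000 · √(1 − 0.8600) = 7.6000 · √0.1400 ≈ 7.6000 · 0.3742 ≈ 2.8437
Margin = 1.645 · 2.8437 ≈ 4.6778
Lower limit = 15 − 4.6778 ≈ 10.3222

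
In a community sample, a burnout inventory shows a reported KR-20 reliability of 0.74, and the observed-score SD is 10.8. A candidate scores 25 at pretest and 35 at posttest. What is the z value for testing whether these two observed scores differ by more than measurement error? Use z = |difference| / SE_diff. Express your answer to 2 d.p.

SEM = 10.80000*√(1 − 0.74000) ≈ 5.50694
SE_diff = SEM * √2 ≈ 5.50694 * 1.41421 ≈ 7.78799
z = |25 − 35| / 7.78799 = 10 / 7.78799 ≈ 1.28403

1.28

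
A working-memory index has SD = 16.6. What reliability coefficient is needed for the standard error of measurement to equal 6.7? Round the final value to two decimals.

r = 1 − (SEM / SD)² = 1 − (6.7000 / 16.6)² ≈ 1 − 0.1629 ≈ 0.8371

0.84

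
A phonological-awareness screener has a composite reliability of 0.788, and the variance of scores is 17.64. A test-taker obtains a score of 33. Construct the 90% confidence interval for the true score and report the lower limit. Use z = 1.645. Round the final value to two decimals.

29.82

SD = √17.64 ≈ 4.200
SEM = 4.200 · √(1 − 0.788) = 4.200 · √0.212 ≈ 4.200 · 0.460 ≈ 1.934
1.645 · SEM ≈ 3.181
Lower bound: 33 − 3.181 = 29.819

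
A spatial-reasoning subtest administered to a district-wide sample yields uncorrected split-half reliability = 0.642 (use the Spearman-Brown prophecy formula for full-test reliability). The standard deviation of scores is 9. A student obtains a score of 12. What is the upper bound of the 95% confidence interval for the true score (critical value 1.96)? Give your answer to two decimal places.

20.24

Full-length reliability (Spearman-Brown) = 2(0.642)/(1+0.642) ≈ 0.7820
The standard error of measurement is 9.0000*√(1 − 0.7820) ≈ 9.0000*0.4669 ≈ 4.2024.
Half-width = 1.96*4.2024 ≈ 8.2367
Upper limit = 12 + 8.2367 ≈ 20.2367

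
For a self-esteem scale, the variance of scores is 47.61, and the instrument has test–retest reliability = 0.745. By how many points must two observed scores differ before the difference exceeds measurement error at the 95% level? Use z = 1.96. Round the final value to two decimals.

9.66

SD = √47.61 = 6.900
SEM = 6.900 × √(1 − 0.745) = 6.900 × √0.255 ≃ 6.900 × 0.505 ≃ 3.484
SE_diff = SEM × √2 ≃ 3.484 × 1.414 ≃ 4.928
Minimum reliable difference = 1.96 × SE_diff ≃ 1.96 × 4.928 ≃ 9.658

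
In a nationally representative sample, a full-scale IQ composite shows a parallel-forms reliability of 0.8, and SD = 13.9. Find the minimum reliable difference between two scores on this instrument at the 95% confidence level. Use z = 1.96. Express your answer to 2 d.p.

The standard error of measurement is 13.900*√(1 − 0.800) ≈ 13.900*0.447 ≈ 6.216.
Standard error of the difference = 6.216·√2 ≈ 8.791
Minimum reliable difference = 1.96 * SE_diff ≈ 1.96 * 8.791 ≈ 17.231

17.23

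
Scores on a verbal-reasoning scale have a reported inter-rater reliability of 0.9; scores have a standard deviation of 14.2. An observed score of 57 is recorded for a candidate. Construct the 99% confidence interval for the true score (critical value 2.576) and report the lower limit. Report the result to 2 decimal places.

SEM = 14.20000*√(1 − 0.90000) ≈ 4.49043
Half-width = 2.576*4.49043 ≈ 11.56736
Lower bound: 57 − 11.56736 = 45.43264

45.43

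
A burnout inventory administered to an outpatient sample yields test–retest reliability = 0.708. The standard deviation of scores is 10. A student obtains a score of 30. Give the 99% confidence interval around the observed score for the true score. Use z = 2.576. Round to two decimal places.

[16.08, 43.92]

SEM = 10.0000 × √(1 − 0.7080) = 10.0000 × √0.2920 ≈ 10.0000 × 0.5404 ≈ 5.4037
2.576 × SEM ≈ 13.9199
Interval: (16.0801, 43.9199)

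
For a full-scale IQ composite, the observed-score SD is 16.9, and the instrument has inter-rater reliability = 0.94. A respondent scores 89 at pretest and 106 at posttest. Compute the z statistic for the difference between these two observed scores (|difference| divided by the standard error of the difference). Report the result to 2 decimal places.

SEM = 16.900×√(1 − 0.940) ≈ 4.140
Standard error of the difference = 4.140·√2 ≈ 5.854
z = |89 − 106| / 5.854 = 17 / 5.854 ≈ 2.904

2.90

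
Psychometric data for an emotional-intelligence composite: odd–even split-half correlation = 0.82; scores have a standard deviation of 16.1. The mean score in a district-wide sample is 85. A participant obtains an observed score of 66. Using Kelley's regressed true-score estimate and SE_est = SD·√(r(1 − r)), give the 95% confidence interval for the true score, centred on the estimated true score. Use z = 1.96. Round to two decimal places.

[58.46, 77.30]

r_full = 2·0.82 / (1 + 0.82) ≈ 0.90110
Estimated true score = 0.90110·66 + (1 − 0.90110)·85 ≈ 67.87912
SE_est = SD · √(r(1 − r)) = 16.10000 · √0.08912 ≈ 16.10000 · 0.29853 ≈ 4.80632
95% CI: 67.87912 ± 9.42039 ≈ (58.45873, 77.29951)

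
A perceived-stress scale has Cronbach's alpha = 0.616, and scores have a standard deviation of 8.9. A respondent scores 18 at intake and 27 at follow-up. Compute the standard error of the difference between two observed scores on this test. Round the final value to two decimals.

7.80

SEM = 8.9000 * √(1 − 0.6160) = 8.9000 * √0.3840 ≈ 8.9000 * 0.6197 ≈ 5.5151
SE_diff = √2 * SEM ≈ 7.7996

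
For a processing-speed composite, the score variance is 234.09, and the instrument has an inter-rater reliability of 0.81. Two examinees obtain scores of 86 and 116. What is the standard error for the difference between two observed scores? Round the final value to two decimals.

9.43

SD = √234.09 ≈ 15.3000
SEM = 15.3000 · √(1 − 0.8100) = 15.3000 · √0.1900 ≈ 15.3000 · 0.4359 ≈ 6.6691
Standard error of the difference = 6.6691·√2 ≈ 9.4316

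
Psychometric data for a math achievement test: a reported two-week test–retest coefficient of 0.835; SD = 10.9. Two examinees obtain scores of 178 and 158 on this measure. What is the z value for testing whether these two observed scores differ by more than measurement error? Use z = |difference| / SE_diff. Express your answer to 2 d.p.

3.19

SEM = 10.90000×√(1 − 0.83500) ≈ 4.42760
SE_diff = √2 × SEM ≈ 6.26157
z = 20 / 6.26157 ≈ 3.19409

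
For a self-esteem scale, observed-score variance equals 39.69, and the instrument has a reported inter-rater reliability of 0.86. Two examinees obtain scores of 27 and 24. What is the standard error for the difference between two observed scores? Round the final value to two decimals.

SD = √39.69 = 6.30000
The standard error of measurement is 6.30000*√(1 − 0.86000) ≃ 6.30000*0.37417 ≃ 2.35724.
SE_diff = √2 * SEM ≃ 3.33365

3.33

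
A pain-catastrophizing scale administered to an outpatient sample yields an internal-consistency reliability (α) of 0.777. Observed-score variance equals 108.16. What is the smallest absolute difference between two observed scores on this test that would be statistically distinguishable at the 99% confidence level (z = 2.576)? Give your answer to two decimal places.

SD = √108.16 ≈ 10.40000
SEM = 10.40000 × √(1 − 0.77700) = 10.40000 × √0.22300 ≈ 10.40000 × 0.47223 ≈ 4.91118
Standard error of the difference = 4.91118·√2 ≈ 6.94546
Minimum reliable difference = 2.576 × SE_diff ≈ 2.576 × 6.94546 ≈ 17.89149

17.89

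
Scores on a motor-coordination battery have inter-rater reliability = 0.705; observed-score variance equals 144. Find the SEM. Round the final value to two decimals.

6.52

σ = 144^(1/2) = 12.00000
SEM = 12.00000·√(1 − 0.70500) ≈ 6.51767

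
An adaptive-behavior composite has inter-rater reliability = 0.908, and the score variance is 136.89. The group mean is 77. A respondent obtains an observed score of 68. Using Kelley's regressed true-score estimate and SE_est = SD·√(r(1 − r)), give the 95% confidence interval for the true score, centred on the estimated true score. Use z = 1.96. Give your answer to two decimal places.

SD = √136.89 ≈ 11.700
Estimated true score = 0.908*68 + (1 − 0.908)*77 ≈ 68.828
SE_est = 11.700*√(0.908*0.092) ≈ 3.382
95% CI: 68.828 ± 6.628 ≈ (62.200, 75.456)

[62.20, 75.46]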